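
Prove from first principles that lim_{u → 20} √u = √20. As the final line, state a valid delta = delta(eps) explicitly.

Suppose eps > 0. We want delta > 0 such that 0 < |u − 20| < delta implies |√u − √20| < eps.
Multiplying by the conjugate, |√u − √20| = |u − 20|/(√u + √20).
Restrict delta ≤ 20 so that |u − 20| < 20 forces u > 0, and then √u + √20 > √20.
Hence |√u − √20| < |u − 20|/√20, which is < eps once |u − 20| < √20·eps.
Take delta = min(20, √20·eps). If 0 < |u − 20| < delta then u > 0 and |√u − √20| < |u − 20|/√20 < eps.

delta = min(20, √20·eps)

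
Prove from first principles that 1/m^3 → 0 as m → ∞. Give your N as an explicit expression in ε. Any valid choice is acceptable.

Fix ε > 0. For m ≥ 1, |1/m^3 − 0| = 1/m^3.
1/m^3 < ε ⇔ m^3 > 1/ε ⇔ m > (1/ε)^{1/3}.
Take N = (1/ε)^{1/3}. Then m > N implies 1/m^3 < ε.

N = (1/ε)^{1/3}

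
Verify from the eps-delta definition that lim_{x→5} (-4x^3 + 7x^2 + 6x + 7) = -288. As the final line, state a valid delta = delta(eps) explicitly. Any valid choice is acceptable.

delta = min(2, eps/346)

Let eps > 0. We want delta > 0 such that 0 < |x − 5| < delta implies |(-4x^3 + 7x^2 + 6x + 7) + 288| < eps.
(-4x^3 + 7x^2 + 6x + 7) + 288 = -4x^3 + 7x^2 + 6x + 295 = (x − 5)(-4x^2 - 13x - 59).
So |(-4x^3 + 7x^2 + 6x + 7) + 288| = |x − 5|·|-4x^2 - 13x - 59|.
Require delta ≤ 2. Then |x − 5| < 2 gives |x| < 7, and by the triangle inequality |-4x^2 - 13x - 59| ≤ 4·7^2 + 13·7 + 59 = 346.
Hence |(-4x^3 + 7x^2 + 6x + 7) + 288| ≤ 346|x − 5| < eps provided |x − 5| < eps/346.
Choosing delta = min(2, eps/346) ensures both conditions, hence |(-4x^3 + 7x^2 + 6x + 7) + 288| < eps.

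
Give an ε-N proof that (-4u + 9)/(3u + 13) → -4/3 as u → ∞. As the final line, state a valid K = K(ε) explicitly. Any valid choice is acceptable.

K = (79/9)/ε

Let ε > 0 be given. We seek K > 0 such that u > K implies |(-4u + 9)/(3u + 13) + 4/3| < ε.
(-4u + 9)/(3u + 13) + 4/3 = (3(-4u + 9) − (-4)(3u + 13)) / (3(3u + 13)) = 79/(3(3u + 13)).
For u > 0 we have 3u + 13 > 3u, so |(-4u + 9)/(3u + 13) + 4/3| = 79/(3(3u + 13)) < 79/(3·3u) = (79/9)/u.
Thus |(-4u + 9)/(3u + 13) + 4/3| < ε whenever u > (79/9)/ε.
Take K = (79/9)/ε. If u > K then |(-4u + 9)/(3u + 13) + 4/3| < (79/9)/u < ε.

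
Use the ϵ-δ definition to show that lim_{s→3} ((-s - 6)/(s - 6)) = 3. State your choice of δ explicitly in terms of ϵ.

δ = min(3/2, (3/8)ϵ)

Let ϵ > 0. We want δ > 0 with 0 < |s − 3| < δ ⇒ |(-s - 6)/(s - 6) − 3| < ϵ.
Combining over a common denominator, (-s - 6)/(s - 6) − 3 = [(-s - 6)·(-3) − (-9)·(s - 6)] / [(-3)·(s - 6)] = 12(s − 3) / ((-3)(s - 6)).
So |(-s - 6)/(s - 6) − 3| = 12|s − 3| / (3·|s − 6|).
Restrict δ ≤ 3/2. Then |s − 3| < 3/2 gives |s − 6| = |(s − 3) + (-3)| ≥ 3 − 3/2 = 3/2.
Hence |(-s - 6)/(s - 6) − 3| < 12|s − 3|/(3·(3/2)) = (8/3)|s − 3|, which is < ϵ once |s − 3| < (3/8)ϵ.
Take δ = min(3/2, (3/8)ϵ). Then 0 < |s − 3| < δ forces both bounds, so |(-s - 6)/(s - 6) − 3| < ϵ.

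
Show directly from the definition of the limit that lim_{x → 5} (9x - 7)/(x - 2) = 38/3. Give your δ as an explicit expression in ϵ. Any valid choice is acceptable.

Let ϵ > 0 be given. We want δ > 0 with 0 < |x − 5| < δ ⇒ |(9x - 7)/(x - 2) − (38/3)| < ϵ.
Combining over a common denominator, (9x - 7)/(x - 2) − (38/3) = [(9x - 7)·3 − 38·(x - 2)] / [3·(x - 2)] = -11(x − 5) / (3(x - 2)).
So |(9x - 7)/(x - 2) − (38/3)| = 11|x − 5| / (3·|x − 2|).
Require δ ≤ 3/2, so |x − 2| ≥ |3| − |x − 5| > 3 − 3/2 = 3/2.
Hence |(9x - 7)/(x - 2) − (38/3)| < 11|x − 5|/(3·(3/2)) = (22/9)|x − 5|, which is < ϵ once |x − 5| < (9/22)ϵ.
Take δ = min(3/2, (9/22)ϵ). Then 0 < |x − 5| < δ forces both bounds, so |(9x - 7)/(x - 2) − (38/3)| < ϵ.

δ = min(3/2, (9/22)ϵ)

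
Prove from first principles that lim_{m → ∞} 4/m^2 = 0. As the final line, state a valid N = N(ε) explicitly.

Let ε > 0 be given. For m ≥ 1, |4/m^2 − 0| = 4/m^2.
4/m^2 < ε ⇔ m^2 > 4/ε ⇔ m > (4/ε)^{1/2}.
Take N = (4/ε)^{1/2}. Then m > N implies 4/m^2 < ε.

N = (4/ε)^{1/2}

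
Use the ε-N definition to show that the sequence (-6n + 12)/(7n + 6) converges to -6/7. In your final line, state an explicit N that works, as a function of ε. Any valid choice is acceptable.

N = (120/49)/ε

Let ε > 0 be given. For n ≥ 1, |(-6n + 12)/(7n + 6) + 6/7| = |120|/(7(7n + 6)) = 120/(7(7n + 6)).
Since 7n + 6 ≥ 7n for n ≥ 1, this is ≤ 120/(7·7n) = (120/49)/n.
So |(-6n + 12)/(7n + 6) + 6/7| < ε whenever n > (120/49)/ε.
Take N = (120/49)/ε. If n > N then |(-6n + 12)/(7n + 6) + 6/7| ≤ (120/49)/n < ε.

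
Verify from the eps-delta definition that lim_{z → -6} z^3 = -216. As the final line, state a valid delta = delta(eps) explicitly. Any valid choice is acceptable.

delta = min(1, eps/127)

Let eps > 0 be given. We seek delta > 0 with 0 < |z + 6| < delta ⇒ |z^3 + 216| < eps.
Factor: z^3 + 216 = (z + 6)(z^2 - 6z + 36), so |z^3 + 216| = |z + 6|·|z^2 - 6z + 36|.
Impose delta ≤ 1 so that |z| < 7; then |z^2 - 6z + 36| ≤ 127.
Hence |z^3 + 216| ≤ 127|z + 6|, which is < eps once |z + 6| < eps/127.
Take delta = min(1, eps/127). If 0 < |z + 6| < delta then both bounds hold and |z^3 + 216| ≤ 127|z + 6| < 127·(eps/127) = eps.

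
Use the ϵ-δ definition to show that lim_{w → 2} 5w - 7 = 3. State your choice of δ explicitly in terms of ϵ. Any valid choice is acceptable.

Let ϵ > 0 be given. We need δ > 0 so that 0 < |w − 2| < δ implies |(5w - 7) − 3| < ϵ.
Since (5w - 7) − 3 = 5(w − 2), we have |(5w - 7) − 3| = 5|w − 2|.
So 5|w − 2| < ϵ exactly when |w − 2| < ϵ/5.
Take δ = ϵ/5. If 0 < |w − 2| < δ then |(5w - 7) − 3| = 5|w − 2| < 5·(ϵ/5) = ϵ.

δ = ϵ/5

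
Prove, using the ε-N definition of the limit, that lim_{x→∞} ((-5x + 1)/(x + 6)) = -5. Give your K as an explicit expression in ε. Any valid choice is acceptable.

K = 31/ε

Fix ε > 0. We seek K > 0 such that x > K implies |(-5x + 1)/(x + 6) + 5| < ε.
(-5x + 1)/(x + 6) + 5 = ((-5x + 1) − (-5)(x + 6)) / ((x + 6)) = 31/((x + 6)).
For x > 0 we have x + 6 > x, so |(-5x + 1)/(x + 6) + 5| = 31/((x + 6)) < 31/(x) = 31/x.
Thus |(-5x + 1)/(x + 6) + 5| < ε whenever x > 31/ε.
Take K = 31/ε. If x > K then |(-5x + 1)/(x + 6) + 5| < 31/x < ε.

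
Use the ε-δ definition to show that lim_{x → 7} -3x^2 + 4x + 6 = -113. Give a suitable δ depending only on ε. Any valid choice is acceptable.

Suppose ε > 0. We want δ > 0 such that 0 < |x − 7| < δ implies |(-3x^2 + 4x + 6) + 113| < ε.
(-3x^2 + 4x + 6) + 113 = -3x^2 + 4x + 119 = (x − 7)(-3x - 17).
So |(-3x^2 + 4x + 6) + 113| = |x − 7|·|-3x - 17|.
Assume first that |x − 7| < 1, so |x| < 8. Then |-3x - 17| ≤ 3·8 + 17 = 41.
Hence |(-3x^2 + 4x + 6) + 113| ≤ 41|x − 7| < ε provided |x − 7| < ε/41.
Choosing δ = min(1, ε/41) ensures both conditions, hence |(-3x^2 + 4x + 6) + 113| < ε.

δ = min(1, ε/41)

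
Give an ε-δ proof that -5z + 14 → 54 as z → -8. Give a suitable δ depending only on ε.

δ = ε/5

Fix ε > 0. We need δ > 0 so that 0 < |z + 8| < δ implies |(-5z + 14) − 54| < ε.
Since (-5z + 14) − 54 = -5(z + 8), we have |(-5z + 14) − 54| = 5|z + 8|.
So 5|z + 8| < ε exactly when |z + 8| < ε/5.
Take δ = ε/5. If 0 < |z + 8| < δ then |(-5z + 14) − 54| = 5|z + 8| < 5·(ε/5) = ε.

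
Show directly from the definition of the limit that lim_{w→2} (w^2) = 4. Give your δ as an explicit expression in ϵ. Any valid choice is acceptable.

δ = min(1, ϵ/5)

Let ϵ > 0. We seek δ > 0 with 0 < |w − 2| < δ ⇒ |w^2 − 4| < ϵ.
Factor: w^2 − 4 = (w − 2)(w + 2), so |w^2 − 4| = |w − 2|·|w + 2|.
Restrict δ ≤ 1. Then |w − 2| < 1 gives |w| < 3, so by the triangle inequality |w + 2| ≤ 3 + 2 = 5.
Hence |w^2 − 4| ≤ 5|w − 2|, which is < ϵ once |w − 2| < ϵ/5.
Take δ = min(1, ϵ/5). If 0 < |w − 2| < δ then both bounds hold and |w^2 − 4| ≤ 5|w − 2| < 5·(ϵ/5) = ϵ.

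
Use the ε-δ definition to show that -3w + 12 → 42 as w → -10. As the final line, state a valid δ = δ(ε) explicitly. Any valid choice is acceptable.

δ = ε/3

Let ε > 0 be given. We need δ > 0 so that 0 < |w + 10| < δ implies |(-3w + 12) − 42| < ε.
|(-3w + 12) − 42| = |-3w - 30| = 3|w + 10|.
Thus it suffices that |w + 10| < ε/3.
Choosing δ = ε/3 gives |(-3w + 12) − 42| = 3|w + 10| < ε whenever |w + 10| < δ.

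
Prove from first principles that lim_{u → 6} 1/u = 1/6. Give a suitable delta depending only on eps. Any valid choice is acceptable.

delta = min(3, 18eps)

Let eps > 0 be given. We seek delta > 0 such that 0 < |u − 6| < delta implies |1/u − (1/6)| < eps.
|1/u − (1/6)| = |6 − u|/(6·|u|) = |u − 6|/(6|u|).
Restrict delta ≤ 3. Then |u − 6| < 3 gives |u| > 3, so 6|u| > 18.
Then |1/u − (1/6)| < |u − 6|/18, which is < eps when |u − 6| < 18eps.
Take delta = min(3, 18eps). Then 0 < |u − 6| < delta gives both |u − 6| < 3 and |u − 6| < 18eps, so |1/u − (1/6)| < eps.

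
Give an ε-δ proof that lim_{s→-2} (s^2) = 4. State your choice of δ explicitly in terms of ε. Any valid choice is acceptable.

Fix ε > 0. We seek δ > 0 with 0 < |s + 2| < δ ⇒ |s^2 − 4| < ε.
Factor: s^2 − 4 = (s + 2)(s - 2), so |s^2 − 4| = |s + 2|·|s - 2|.
Impose δ ≤ 1 so that |s| < 3; then |s - 2| ≤ 5.
Hence |s^2 − 4| ≤ 5|s + 2|, which is < ε once |s + 2| < ε/5.
Take δ = min(1, ε/5). If 0 < |s + 2| < δ then both bounds hold and |s^2 − 4| ≤ 5|s + 2| < 5·(ε/5) = ε.

δ = min(1, ε/5)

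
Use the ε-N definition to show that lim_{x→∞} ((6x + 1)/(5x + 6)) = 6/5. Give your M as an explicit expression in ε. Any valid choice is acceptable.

Suppose ε > 0. We seek M > 0 such that x > M implies |(6x + 1)/(5x + 6) − (6/5)| < ε.
(6x + 1)/(5x + 6) − (6/5) = (5(6x + 1) − 6(5x + 6)) / (5(5x + 6)) = -31/(5(5x + 6)).
For x > 0 we have 5x + 6 > 5x, so |(6x + 1)/(5x + 6) − (6/5)| = 31/(5(5x + 6)) < 31/(5·5x) = (31/25)/x.
Thus |(6x + 1)/(5x + 6) − (6/5)| < ε whenever x > (31/25)/ε.
Take M = (31/25)/ε. If x > M then |(6x + 1)/(5x + 6) − (6/5)| < (31/25)/x < ε.

M = (31/25)/ε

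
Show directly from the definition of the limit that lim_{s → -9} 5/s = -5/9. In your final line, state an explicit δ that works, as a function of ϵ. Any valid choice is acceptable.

δ = min(9/2, (81/10)ϵ)

Suppose ϵ > 0. We seek δ > 0 such that 0 < |s + 9| < δ implies |5/s + 5/9| < ϵ.
|5/s + 5/9| = 5·|-9 − s|/(9·|s|) = 5|s + 9|/(9|s|).
Restrict δ ≤ 9/2. Then |s + 9| < 9/2 gives |s| > 9/2, so 9|s| > 81/2.
Then |5/s + 5/9| < 5|s + 9|/(81/2), which is < ϵ when |s + 9| < (81/10)ϵ.
Take δ = min(9/2, (81/10)ϵ). Then 0 < |s + 9| < δ gives both |s + 9| < 9/2 and |s + 9| < (81/10)ϵ, so |5/s + 5/9| < ϵ.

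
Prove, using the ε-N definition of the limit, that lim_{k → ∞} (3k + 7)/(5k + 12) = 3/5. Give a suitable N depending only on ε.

Suppose ε > 0. For k ≥ 1, |(3k + 7)/(5k + 12) − (3/5)| = |-1|/(5(5k + 12)) = 1/(5(5k + 12)).
Since 5k + 12 ≥ 5k for k ≥ 1, this is ≤ 1/(5·5k) = (1/25)/k.
So |(3k + 7)/(5k + 12) − (3/5)| < ε whenever k > (1/25)/ε.
Take N = (1/25)/ε. If k > N then |(3k + 7)/(5k + 12) − (3/5)| ≤ (1/25)/k < ε.

N = (1/25)/ε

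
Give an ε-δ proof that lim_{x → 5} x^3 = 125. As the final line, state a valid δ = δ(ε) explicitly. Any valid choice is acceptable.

δ = min(2, ε/109)

Fix ε > 0. We seek δ > 0 with 0 < |x − 5| < δ ⇒ |x^3 − 125| < ε.
Factor: x^3 − 125 = (x − 5)(x^2 + 5x + 25), so |x^3 − 125| = |x − 5|·|x^2 + 5x + 25|.
Restrict δ ≤ 2. Then |x − 5| < 2 gives |x| < 7, so by the triangle inequality |x^2 + 5x + 25| ≤ 7^2 + 5·7 + 25 = 109.
Hence |x^3 − 125| ≤ 109|x − 5|, which is < ε once |x − 5| < ε/109.
Take δ = min(2, ε/109). If 0 < |x − 5| < δ then both bounds hold and |x^3 − 125| ≤ 109|x − 5| < 109·(ε/109) = ε.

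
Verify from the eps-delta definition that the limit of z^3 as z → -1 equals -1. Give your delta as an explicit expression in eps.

delta = min(1, eps/7)

Suppose eps > 0. We seek delta > 0 with 0 < |z + 1| < delta ⇒ |z^3 + 1| < eps.
Factor: z^3 + 1 = (z + 1)(z^2 - z + 1), so |z^3 + 1| = |z + 1|·|z^2 - z + 1|.
Restrict delta ≤ 1. Then |z + 1| < 1 gives |z| < 2, so by the triangle inequality |z^2 - z + 1| ≤ 2^2 + 2 + 1 = 7.
Hence |z^3 + 1| ≤ 7|z + 1|, which is < eps once |z + 1| < eps/7.
Take delta = min(1, eps/7). If 0 < |z + 1| < delta then both bounds hold and |z^3 + 1| ≤ 7|z + 1| < 7·(eps/7) = eps.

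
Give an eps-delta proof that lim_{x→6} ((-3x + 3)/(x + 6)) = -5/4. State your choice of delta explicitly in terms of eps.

delta = min(6, (24/7)eps)

Fix eps > 0. We want delta > 0 with 0 < |x − 6| < delta ⇒ |(-3x + 3)/(x + 6) + 5/4| < eps.
Combining over a common denominator, (-3x + 3)/(x + 6) + 5/4 = [(-3x + 3)·12 − (-15)·(x + 6)] / [12·(x + 6)] = -21(x − 6) / (12(x + 6)).
So |(-3x + 3)/(x + 6) + 5/4| = 21|x − 6| / (12·|x + 6|).
Restrict delta ≤ 6. Then |x − 6| < 6 gives |x + 6| = |(x − 6) + 12| ≥ 12 − 6 = 6.
Hence |(-3x + 3)/(x + 6) + 5/4| < 21|x − 6|/(12·6) = (7/24)|x − 6|, which is < eps once |x − 6| < (24/7)eps.
Take delta = min(6, (24/7)eps). Then 0 < |x − 6| < delta forces both bounds, so |(-3x + 3)/(x + 6) + 5/4| < eps.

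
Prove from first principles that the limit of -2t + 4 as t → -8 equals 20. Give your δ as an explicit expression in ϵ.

Let ϵ > 0. We need δ > 0 so that 0 < |t + 8| < δ implies |(-2t + 4) − 20| < ϵ.
|(-2t + 4) − 20| = |-2t - 16| = 2|t + 8|.
Thus it suffices that |t + 8| < ϵ/2.
Choosing δ = ϵ/2 gives |(-2t + 4) − 20| = 2|t + 8| < ϵ whenever |t + 8| < δ.

δ = ϵ/2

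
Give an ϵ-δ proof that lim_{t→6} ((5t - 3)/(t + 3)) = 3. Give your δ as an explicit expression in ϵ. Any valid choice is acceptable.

Let ϵ > 0 be given. We want δ > 0 with 0 < |t − 6| < δ ⇒ |(5t - 3)/(t + 3) − 3| < ϵ.
Combining over a common denominator, (5t - 3)/(t + 3) − 3 = [(5t - 3)·9 − 27·(t + 3)] / [9·(t + 3)] = 18(t − 6) / (9(t + 3)).
So |(5t - 3)/(t + 3) − 3| = 18|t − 6| / (9·|t + 3|).
Require δ ≤ 9/2, so |t + 3| ≥ |9| − |t − 6| > 9 − 9/2 = 9/2.
Hence |(5t - 3)/(t + 3) − 3| < 18|t − 6|/(9·(9/2)) = (4/9)|t − 6|, which is < ϵ once |t − 6| < (9/4)ϵ.
Take δ = min(9/2, (9/4)ϵ). Then 0 < |t − 6| < δ forces both bounds, so |(5t - 3)/(t + 3) − 3| < ϵ.

δ = min(9/2, (9/4)ϵ)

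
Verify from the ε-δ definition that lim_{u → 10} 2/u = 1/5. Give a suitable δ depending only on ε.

Let ε > 0. We seek δ > 0 such that 0 < |u − 10| < δ implies |2/u − (1/5)| < ε.
|2/u − (1/5)| = 2·|10 − u|/(10·|u|) = 2|u − 10|/(10|u|).
Restrict δ ≤ 5. Then |u − 10| < 5 gives |u| > 5, so 10|u| > 50.
Then |2/u − (1/5)| < 2|u − 10|/50, which is < ε when |u − 10| < 25ε.
Take δ = min(5, 25ε). Then 0 < |u − 10| < δ gives both |u − 10| < 5 and |u − 10| < 25ε, so |2/u − (1/5)| < ε.

δ = min(5, 25ε)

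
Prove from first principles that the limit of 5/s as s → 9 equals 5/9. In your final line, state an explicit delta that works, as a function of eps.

Suppose eps > 0. We seek delta > 0 such that 0 < |s − 9| < delta implies |5/s − (5/9)| < eps.
|5/s − (5/9)| = 5·|9 − s|/(9·|s|) = 5|s − 9|/(9|s|).
Require delta ≤ 9/2 so that |s| > 9 − 9/2 = 9/2, hence 9|s| > 81/2.
Then |5/s − (5/9)| < 5|s − 9|/(81/2), which is < eps when |s − 9| < (81/10)eps.
Take delta = min(9/2, (81/10)eps). Then 0 < |s − 9| < delta gives both |s − 9| < 9/2 and |s − 9| < (81/10)eps, so |5/s − (5/9)| < eps.

delta = min(9/2, (81/10)eps)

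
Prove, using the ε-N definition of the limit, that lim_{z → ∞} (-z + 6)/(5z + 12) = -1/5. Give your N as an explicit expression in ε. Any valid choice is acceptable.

N = (42/25)/ε

Let ε > 0 be given. We seek N > 0 such that z > N implies |(-z + 6)/(5z + 12) + 1/5| < ε.
(-z + 6)/(5z + 12) + 1/5 = (5(-z + 6) − (-1)(5z + 12)) / (5(5z + 12)) = 42/(5(5z + 12)).
For z > 0 we have 5z + 12 > 5z, so |(-z + 6)/(5z + 12) + 1/5| = 42/(5(5z + 12)) < 42/(5·5z) = (42/25)/z.
Thus |(-z + 6)/(5z + 12) + 1/5| < ε whenever z > (42/25)/ε.
Take N = (42/25)/ε. If z > N then |(-z + 6)/(5z + 12) + 1/5| < (42/25)/z < ε.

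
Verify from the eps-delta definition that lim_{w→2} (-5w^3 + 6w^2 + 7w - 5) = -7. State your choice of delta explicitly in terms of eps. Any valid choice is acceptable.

Let eps > 0. We want delta > 0 such that 0 < |w − 2| < delta implies |(-5w^3 + 6w^2 + 7w - 5) + 7| < eps.
(-5w^3 + 6w^2 + 7w - 5) + 7 = -5w^3 + 6w^2 + 7w + 2 = (w − 2)(-5w^2 - 4w - 1).
So |(-5w^3 + 6w^2 + 7w - 5) + 7| = |w − 2|·|-5w^2 - 4w - 1|.
Require delta ≤ 1. Then |w − 2| < 1 gives |w| < 3, and by the triangle inequality |-5w^2 - 4w - 1| ≤ 5·3^2 + 4·3 + 1 = 58.
Hence |(-5w^3 + 6w^2 + 7w - 5) + 7| ≤ 58|w − 2| < eps provided |w − 2| < eps/58.
Choosing delta = min(1, eps/58) ensures both conditions, hence |(-5w^3 + 6w^2 + 7w - 5) + 7| < eps.

delta = min(1, eps/58)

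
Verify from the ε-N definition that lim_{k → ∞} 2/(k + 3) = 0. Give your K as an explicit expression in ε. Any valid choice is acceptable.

Suppose ε > 0. For k ≥ 1, |2/(k + 3) − 0| = 2/(k + 3) ≤ 2/k.
We need 2/k < ε, i.e. k > 2/ε.
Take K = 2/ε. If k > K then |2/(k + 3)| ≤ 2/k < ε.

K = 2/ε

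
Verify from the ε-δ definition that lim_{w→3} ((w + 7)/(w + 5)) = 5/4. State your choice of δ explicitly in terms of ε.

Let ε > 0. We want δ > 0 with 0 < |w − 3| < δ ⇒ |(w + 7)/(w + 5) − (5/4)| < ε.
Combining over a common denominator, (w + 7)/(w + 5) − (5/4) = [(w + 7)·8 − 10·(w + 5)] / [8·(w + 5)] = -2(w − 3) / (8(w + 5)).
So |(w + 7)/(w + 5) − (5/4)| = 2|w − 3| / (8·|w + 5|).
Restrict δ ≤ 4. Then |w − 3| < 4 gives |w + 5| = |(w − 3) + 8| ≥ 8 − 4 = 4.
Hence |(w + 7)/(w + 5) − (5/4)| < 2|w − 3|/(8·4) = (1/16)|w − 3|, which is < ε once |w − 3| < 16ε.
Take δ = min(4, 16ε). Then 0 < |w − 3| < δ forces both bounds, so |(w + 7)/(w + 5) − (5/4)| < ε.

δ = min(4, 16ε)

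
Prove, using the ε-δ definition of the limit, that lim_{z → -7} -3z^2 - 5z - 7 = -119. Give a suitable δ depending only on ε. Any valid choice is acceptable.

δ = min(2, ε/43)

Let ε > 0. We want δ > 0 such that 0 < |z + 7| < δ implies |(-3z^2 - 5z - 7) + 119| < ε.
(-3z^2 - 5z - 7) + 119 = -3z^2 - 5z + 112 = (z + 7)(-3z + 16).
So |(-3z^2 - 5z - 7) + 119| = |z + 7|·|-3z + 16|.
Assume first that |z + 7| < 2, so |z| < 9. Then |-3z + 16| ≤ 3·9 + 16 = 43.
Hence |(-3z^2 - 5z - 7) + 119| ≤ 43|z + 7| < ε provided |z + 7| < ε/43.
Choosing δ = min(2, ε/43) ensures both conditions, hence |(-3z^2 - 5z - 7) + 119| < ε.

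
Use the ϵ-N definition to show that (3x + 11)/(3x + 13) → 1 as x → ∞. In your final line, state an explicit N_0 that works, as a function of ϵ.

N_0 = (2/3)/ϵ

Suppose ϵ > 0. We seek N_0 > 0 such that x > N_0 implies |(3x + 11)/(3x + 13) − 1| < ϵ.
(3x + 11)/(3x + 13) − 1 = (3(3x + 11) − 3(3x + 13)) / (3(3x + 13)) = -6/(3(3x + 13)).
For x > 0 we have 3x + 13 > 3x, so |(3x + 11)/(3x + 13) − 1| = 6/(3(3x + 13)) < 6/(3·3x) = (2/3)/x.
Thus |(3x + 11)/(3x + 13) − 1| < ϵ whenever x > (2/3)/ϵ.
Take N_0 = (2/3)/ϵ. If x > N_0 then |(3x + 11)/(3x + 13) − 1| < (2/3)/x < ϵ.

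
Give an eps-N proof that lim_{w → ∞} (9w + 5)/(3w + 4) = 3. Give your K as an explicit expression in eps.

K = (7/3)/eps

Let eps > 0. We seek K > 0 such that w > K implies |(9w + 5)/(3w + 4) − 3| < eps.
(9w + 5)/(3w + 4) − 3 = (3(9w + 5) − 9(3w + 4)) / (3(3w + 4)) = -21/(3(3w + 4)).
For w > 0 we have 3w + 4 > 3w, so |(9w + 5)/(3w + 4) − 3| = 21/(3(3w + 4)) < 21/(3·3w) = (7/3)/w.
Thus |(9w + 5)/(3w + 4) − 3| < eps whenever w > (7/3)/eps.
Take K = (7/3)/eps. If w > K then |(9w + 5)/(3w + 4) − 3| < (7/3)/w < eps.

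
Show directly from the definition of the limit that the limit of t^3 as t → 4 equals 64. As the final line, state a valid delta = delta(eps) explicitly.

delta = min(1, eps/61)

Let eps > 0. We seek delta > 0 with 0 < |t − 4| < delta ⇒ |t^3 − 64| < eps.
Factor: t^3 − 64 = (t − 4)(t^2 + 4t + 16), so |t^3 − 64| = |t − 4|·|t^2 + 4t + 16|.
Impose delta ≤ 1 so that |t| < 5; then |t^2 + 4t + 16| ≤ 61.
Hence |t^3 − 64| ≤ 61|t − 4|, which is < eps once |t − 4| < eps/61.
Take delta = min(1, eps/61). If 0 < |t − 4| < delta then both bounds hold and |t^3 − 64| ≤ 61|t − 4| < 61·(eps/61) = eps.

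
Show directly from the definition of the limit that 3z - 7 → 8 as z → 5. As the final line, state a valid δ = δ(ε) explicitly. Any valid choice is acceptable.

Let ε > 0. We need δ > 0 so that 0 < |z − 5| < δ implies |(3z - 7) − 8| < ε.
|(3z - 7) − 8| = |3z - 15| = 3|z − 5|.
So 3|z − 5| < ε exactly when |z − 5| < ε/3.
Take δ = ε/3. If 0 < |z − 5| < δ then |(3z - 7) − 8| = 3|z − 5| < 3·(ε/3) = ε.

δ = ε/3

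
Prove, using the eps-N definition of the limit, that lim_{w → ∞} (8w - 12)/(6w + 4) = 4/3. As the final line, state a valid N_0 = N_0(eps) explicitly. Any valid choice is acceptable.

Let eps > 0 be given. We seek N_0 > 0 such that w > N_0 implies |(8w - 12)/(6w + 4) − (4/3)| < eps.
(8w - 12)/(6w + 4) − (4/3) = (6(8w - 12) − 8(6w + 4)) / (6(6w + 4)) = -104/(6(6w + 4)).
For w > 0 we have 6w + 4 > 6w, so |(8w - 12)/(6w + 4) − (4/3)| = 104/(6(6w + 4)) < 104/(6·6w) = (26/9)/w.
Thus |(8w - 12)/(6w + 4) − (4/3)| < eps whenever w > (26/9)/eps.
Take N_0 = (26/9)/eps. If w > N_0 then |(8w - 12)/(6w + 4) − (4/3)| < (26/9)/w < eps.

N_0 = (26/9)/eps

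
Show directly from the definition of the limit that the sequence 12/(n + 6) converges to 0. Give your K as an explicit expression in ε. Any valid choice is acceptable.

Suppose ε > 0. For n ≥ 1, |12/(n + 6) − 0| = 12/(n + 6) ≤ 12/n.
We need 12/n < ε, i.e. n > 12/ε.
Take K = 12/ε. If n > K then |12/(n + 6)| ≤ 12/n < ε.

K = 12/ε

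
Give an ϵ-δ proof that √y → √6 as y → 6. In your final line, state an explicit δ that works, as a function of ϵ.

δ = min(6, √6·ϵ)

Suppose ϵ > 0. We want δ > 0 such that 0 < |y − 6| < δ implies |√y − √6| < ϵ.
Multiplying by the conjugate, |√y − √6| = |y − 6|/(√y + √6).
Restrict δ ≤ 6 so that |y − 6| < 6 forces y > 0, and then √y + √6 > √6.
Hence |√y − √6| < |y − 6|/√6, which is < ϵ once |y − 6| < √6·ϵ.
Take δ = min(6, √6·ϵ). If 0 < |y − 6| < δ then y > 0 and |√y − √6| < |y − 6|/√6 < ϵ.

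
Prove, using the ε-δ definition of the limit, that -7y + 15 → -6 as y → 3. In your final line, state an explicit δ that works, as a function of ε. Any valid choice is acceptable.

δ = ε/7

Let ε > 0. We need δ > 0 so that 0 < |y − 3| < δ implies |(-7y + 15) + 6| < ε.
|(-7y + 15) + 6| = |-7y + 21| = 7|y − 3|.
So 7|y − 3| < ε exactly when |y − 3| < ε/7.
Take δ = ε/7. If 0 < |y − 3| < δ then |(-7y + 15) + 6| = 7|y − 3| < 7·(ε/7) = ε.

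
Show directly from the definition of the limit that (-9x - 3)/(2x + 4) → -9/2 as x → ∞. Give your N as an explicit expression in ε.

Let ε > 0. We seek N > 0 such that x > N implies |(-9x - 3)/(2x + 4) + 9/2| < ε.
(-9x - 3)/(2x + 4) + 9/2 = (2(-9x - 3) − (-9)(2x + 4)) / (2(2x + 4)) = 30/(2(2x + 4)).
For x > 0 we have 2x + 4 > 2x, so |(-9x - 3)/(2x + 4) + 9/2| = 30/(2(2x + 4)) < 30/(2·2x) = (15/2)/x.
Thus |(-9x - 3)/(2x + 4) + 9/2| < ε whenever x > (15/2)/ε.
Take N = (15/2)/ε. If x > N then |(-9x - 3)/(2x + 4) + 9/2| < (15/2)/x < ε.

N = (15/2)/ε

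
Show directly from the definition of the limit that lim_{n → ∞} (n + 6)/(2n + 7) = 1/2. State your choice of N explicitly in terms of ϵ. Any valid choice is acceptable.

Let ϵ > 0 be given. For n ≥ 1, |(n + 6)/(2n + 7) − (1/2)| = |5|/(2(2n + 7)) = 5/(2(2n + 7)).
Since 2n + 7 ≥ 2n for n ≥ 1, this is ≤ 5/(2·2n) = (5/4)/n.
So |(n + 6)/(2n + 7) − (1/2)| < ϵ whenever n > (5/4)/ϵ.
Take N = (5/4)/ϵ. If n > N then |(n + 6)/(2n + 7) − (1/2)| ≤ (5/4)/n < ϵ.

N = (5/4)/ϵ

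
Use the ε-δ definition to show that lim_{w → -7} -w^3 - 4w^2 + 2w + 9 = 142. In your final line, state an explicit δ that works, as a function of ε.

δ = min(1, ε/107)

Let ε > 0. We want δ > 0 such that 0 < |w + 7| < δ implies |(-w^3 - 4w^2 + 2w + 9) − 142| < ε.
(-w^3 - 4w^2 + 2w + 9) − 142 = -w^3 - 4w^2 + 2w - 133 = (w + 7)(-w^2 + 3w - 19).
So |(-w^3 - 4w^2 + 2w + 9) − 142| = |w + 7|·|-w^2 + 3w - 19|.
Assume first that |w + 7| < 1, so |w| < 8. Then |-w^2 + 3w - 19| ≤ 8^2 + 3·8 + 19 = 107.
Hence |(-w^3 - 4w^2 + 2w + 9) − 142| ≤ 107|w + 7| < ε provided |w + 7| < ε/107.
Take δ = min(1, ε/107). Then 0 < |w + 7| < δ gives both |w + 7| < 1 and |w + 7| < ε/107, so |(-w^3 - 4w^2 + 2w + 9) − 142| < ε.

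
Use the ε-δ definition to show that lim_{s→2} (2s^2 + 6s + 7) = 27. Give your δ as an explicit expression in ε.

δ = min(1, ε/16)

Suppose ε > 0. We want δ > 0 such that 0 < |s − 2| < δ implies |(2s^2 + 6s + 7) − 27| < ε.
(2s^2 + 6s + 7) − 27 = 2s^2 + 6s - 20 = (s − 2)(2s + 10).
So |(2s^2 + 6s + 7) − 27| = |s − 2|·|2s + 10|.
Assume first that |s − 2| < 1, so |s| < 3. Then |2s + 10| ≤ 2·3 + 10 = 16.
Hence |(2s^2 + 6s + 7) − 27| ≤ 16|s − 2| < ε provided |s − 2| < ε/16.
Choosing δ = min(1, ε/16) ensures both conditions, hence |(2s^2 + 6s + 7) − 27| < ε.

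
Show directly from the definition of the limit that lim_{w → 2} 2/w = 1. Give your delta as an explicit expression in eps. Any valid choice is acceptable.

delta = min(1, eps)

Suppose eps > 0. We seek delta > 0 such that 0 < |w − 2| < delta implies |2/w − 1| < eps.
|2/w − 1| = 2·|2 − w|/(2·|w|) = 2|w − 2|/(2|w|).
Require delta ≤ 1 so that |w| > 2 − 1 = 1, hence 2|w| > 2.
Then |2/w − 1| < 2|w − 2|/2, which is < eps when |w − 2| < eps.
Take delta = min(1, eps). Then 0 < |w − 2| < delta gives both |w − 2| < 1 and |w − 2| < eps, so |2/w − 1| < eps.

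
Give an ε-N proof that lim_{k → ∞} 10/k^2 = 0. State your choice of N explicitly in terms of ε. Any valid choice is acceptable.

Fix ε > 0. For k ≥ 1, |10/k^2 − 0| = 10/k^2.
10/k^2 < ε ⇔ k^2 > 10/ε ⇔ k > (10/ε)^{1/2}.
Take N = (10/ε)^{1/2}. Then k > N implies 10/k^2 < ε.

N = (10/ε)^{1/2}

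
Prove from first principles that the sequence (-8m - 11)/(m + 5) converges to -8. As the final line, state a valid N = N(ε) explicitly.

N = 29/ε

Suppose ε > 0. For m ≥ 1, |(-8m - 11)/(m + 5) + 8| = |29|/((m + 5)) = 29/((m + 5)).
Since m + 5 ≥ m for m ≥ 1, this is ≤ 29/(m) = 29/m.
So |(-8m - 11)/(m + 5) + 8| < ε whenever m > 29/ε.
Take N = 29/ε. If m > N then |(-8m - 11)/(m + 5) + 8| ≤ 29/m < ε.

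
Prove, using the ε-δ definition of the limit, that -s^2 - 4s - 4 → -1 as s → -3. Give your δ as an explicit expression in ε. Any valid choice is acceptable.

Suppose ε > 0. We want δ > 0 such that 0 < |s + 3| < δ implies |(-s^2 - 4s - 4) + 1| < ε.
(-s^2 - 4s - 4) + 1 = -s^2 - 4s - 3 = (s + 3)(-s - 1).
So |(-s^2 - 4s - 4) + 1| = |s + 3|·|-s - 1|.
Require δ ≤ 1. Then |s + 3| < 1 gives |s| < 4, and by the triangle inequality |-s - 1| ≤ 4 + 1 = 5.
Hence |(-s^2 - 4s - 4) + 1| ≤ 5|s + 3| < ε provided |s + 3| < ε/5.
Choosing δ = min(1, ε/5) ensures both conditions, hence |(-s^2 - 4s - 4) + 1| < ε.

δ = min(1, ε/5)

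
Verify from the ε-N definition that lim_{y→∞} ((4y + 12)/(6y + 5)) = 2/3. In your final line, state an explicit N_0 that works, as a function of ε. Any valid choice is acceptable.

Let ε > 0 be given. We seek N_0 > 0 such that y > N_0 implies |(4y + 12)/(6y + 5) − (2/3)| < ε.
(4y + 12)/(6y + 5) − (2/3) = (6(4y + 12) − 4(6y + 5)) / (6(6y + 5)) = 52/(6(6y + 5)).
For y > 0 we have 6y + 5 > 6y, so |(4y + 12)/(6y + 5) − (2/3)| = 52/(6(6y + 5)) < 52/(6·6y) = (13/9)/y.
Thus |(4y + 12)/(6y + 5) − (2/3)| < ε whenever y > (13/9)/ε.
Take N_0 = (13/9)/ε. If y > N_0 then |(4y + 12)/(6y + 5) − (2/3)| < (13/9)/y < ε.

N_0 = (13/9)/ε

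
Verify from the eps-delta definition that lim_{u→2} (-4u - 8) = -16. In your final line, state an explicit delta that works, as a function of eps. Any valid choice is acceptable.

delta = eps/4

Let eps > 0 be given. We need delta > 0 so that 0 < |u − 2| < delta implies |(-4u - 8) + 16| < eps.
|(-4u - 8) + 16| = |-4u + 8| = 4|u − 2|.
Thus it suffices that |u − 2| < eps/4.
Take delta = eps/4. If 0 < |u − 2| < delta then |(-4u - 8) + 16| = 4|u − 2| < 4·(eps/4) = eps.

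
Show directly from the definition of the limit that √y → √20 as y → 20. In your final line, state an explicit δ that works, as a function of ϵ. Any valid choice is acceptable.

δ = min(20, √20·ϵ)

Let ϵ > 0. We want δ > 0 such that 0 < |y − 20| < δ implies |√y − √20| < ϵ.
Rationalise: √y − √20 = (y − 20)/(√y + √20), so |√y − √20| = |y − 20|/(√y + √20).
Restrict δ ≤ 20 so that |y − 20| < 20 forces y > 0, and then √y + √20 > √20.
Hence |√y − √20| < |y − 20|/√20, which is < ϵ once |y − 20| < √20·ϵ.
Take δ = min(20, √20·ϵ). If 0 < |y − 20| < δ then y > 0 and |√y − √20| < |y − 20|/√20 < ϵ.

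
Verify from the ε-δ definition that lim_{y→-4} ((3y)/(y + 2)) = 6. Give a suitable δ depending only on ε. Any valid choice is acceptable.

δ = min(1, (1/3)ε)

Let ε > 0. We want δ > 0 with 0 < |y + 4| < δ ⇒ |(3y)/(y + 2) − 6| < ε.
Combining over a common denominator, (3y)/(y + 2) − 6 = [(3y)·(-2) − (-12)·(y + 2)] / [(-2)·(y + 2)] = 6(y + 4) / ((-2)(y + 2)).
So |(3y)/(y + 2) − 6| = 6|y + 4| / (2·|y + 2|).
Restrict δ ≤ 1. Then |y + 4| < 1 gives |y + 2| = |(y + 4) + (-2)| ≥ 2 − 1 = 1.
Hence |(3y)/(y + 2) − 6| < 6|y + 4|/(2·1) = 3|y + 4|, which is < ε once |y + 4| < (1/3)ε.
Take δ = min(1, (1/3)ε). Then 0 < |y + 4| < δ forces both bounds, so |(3y)/(y + 2) − 6| < ε.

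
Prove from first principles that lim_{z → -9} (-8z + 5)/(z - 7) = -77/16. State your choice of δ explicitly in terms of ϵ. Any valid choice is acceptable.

Fix ϵ > 0. We want δ > 0 with 0 < |z + 9| < δ ⇒ |(-8z + 5)/(z - 7) + 77/16| < ϵ.
Combining over a common denominator, (-8z + 5)/(z - 7) + 77/16 = [(-8z + 5)·(-16) − 77·(z - 7)] / [(-16)·(z - 7)] = 51(z + 9) / ((-16)(z - 7)).
So |(-8z + 5)/(z - 7) + 77/16| = 51|z + 9| / (16·|z − 7|).
Require δ ≤ 8, so |z − 7| ≥ |-16| − |z + 9| > 16 − 8 = 8.
Hence |(-8z + 5)/(z - 7) + 77/16| < 51|z + 9|/(16·8) = (51/128)|z + 9|, which is < ϵ once |z + 9| < (128/51)ϵ.
Take δ = min(8, (128/51)ϵ). Then 0 < |z + 9| < δ forces both bounds, so |(-8z + 5)/(z - 7) + 77/16| < ϵ.

δ = min(8, (128/51)ϵ)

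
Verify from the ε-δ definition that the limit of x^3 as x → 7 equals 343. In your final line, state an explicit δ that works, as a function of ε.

δ = min(2, ε/193)

Let ε > 0 be given. We seek δ > 0 with 0 < |x − 7| < δ ⇒ |x^3 − 343| < ε.
Factor: x^3 − 343 = (x − 7)(x^2 + 7x + 49), so |x^3 − 343| = |x − 7|·|x^2 + 7x + 49|.
Impose δ ≤ 2 so that |x| < 9; then |x^2 + 7x + 49| ≤ 193.
Hence |x^3 − 343| ≤ 193|x − 7|, which is < ε once |x − 7| < ε/193.
Take δ = min(2, ε/193). If 0 < |x − 7| < δ then both bounds hold and |x^3 − 343| ≤ 193|x − 7| < 193·(ε/193) = ε.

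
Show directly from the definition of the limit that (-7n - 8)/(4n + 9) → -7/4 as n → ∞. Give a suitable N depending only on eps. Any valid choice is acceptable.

N = (31/16)/eps

Let eps > 0. For n ≥ 1, |(-7n - 8)/(4n + 9) + 7/4| = |31|/(4(4n + 9)) = 31/(4(4n + 9)).
Since 4n + 9 ≥ 4n for n ≥ 1, this is ≤ 31/(4·4n) = (31/16)/n.
So |(-7n - 8)/(4n + 9) + 7/4| < eps whenever n > (31/16)/eps.
Take N = (31/16)/eps. If n > N then |(-7n - 8)/(4n + 9) + 7/4| ≤ (31/16)/n < eps.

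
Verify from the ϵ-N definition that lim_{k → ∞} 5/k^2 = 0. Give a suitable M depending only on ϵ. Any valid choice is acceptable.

Suppose ϵ > 0. For k ≥ 1, |5/k^2 − 0| = 5/k^2.
5/k^2 < ϵ ⇔ k^2 > 5/ϵ ⇔ k > (5/ϵ)^{1/2}.
Take M = (5/ϵ)^{1/2}. Then k > M implies 5/k^2 < ϵ.

M = (5/ϵ)^{1/2}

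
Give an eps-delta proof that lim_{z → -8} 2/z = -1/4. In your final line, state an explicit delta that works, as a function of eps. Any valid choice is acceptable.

Suppose eps > 0. We seek delta > 0 such that 0 < |z + 8| < delta implies |2/z + 1/4| < eps.
|2/z + 1/4| = 2·|-8 − z|/(8·|z|) = 2|z + 8|/(8|z|).
Require delta ≤ 4 so that |z| > 8 − 4 = 4, hence 8|z| > 32.
Then |2/z + 1/4| < 2|z + 8|/32, which is < eps when |z + 8| < 16eps.
Take delta = min(4, 16eps). Then 0 < |z + 8| < delta gives both |z + 8| < 4 and |z + 8| < 16eps, so |2/z + 1/4| < eps.

delta = min(4, 16eps)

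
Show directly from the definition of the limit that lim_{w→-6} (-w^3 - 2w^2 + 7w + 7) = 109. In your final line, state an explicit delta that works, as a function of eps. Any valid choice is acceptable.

delta = min(1, eps/94)

Suppose eps > 0. We want delta > 0 such that 0 < |w + 6| < delta implies |(-w^3 - 2w^2 + 7w + 7) − 109| < eps.
(-w^3 - 2w^2 + 7w + 7) − 109 = -w^3 - 2w^2 + 7w - 102 = (w + 6)(-w^2 + 4w - 17).
So |(-w^3 - 2w^2 + 7w + 7) − 109| = |w + 6|·|-w^2 + 4w - 17|.
Assume first that |w + 6| < 1, so |w| < 7. Then |-w^2 + 4w - 17| ≤ 7^2 + 4·7 + 17 = 94.
Hence |(-w^3 - 2w^2 + 7w + 7) − 109| ≤ 94|w + 6| < eps provided |w + 6| < eps/94.
Choosing delta = min(1, eps/94) ensures both conditions, hence |(-w^3 - 2w^2 + 7w + 7) − 109| < eps.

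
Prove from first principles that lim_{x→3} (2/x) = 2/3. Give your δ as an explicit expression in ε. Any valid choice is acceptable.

δ = min(3/2, (9/4)ε)

Let ε > 0. We seek δ > 0 such that 0 < |x − 3| < δ implies |2/x − (2/3)| < ε.
|2/x − (2/3)| = 2·|3 − x|/(3·|x|) = 2|x − 3|/(3|x|).
Require δ ≤ 3/2 so that |x| > 3 − 3/2 = 3/2, hence 3|x| > 9/2.
Then |2/x − (2/3)| < 2|x − 3|/(9/2), which is < ε when |x − 3| < (9/4)ε.
Take δ = min(3/2, (9/4)ε). Then 0 < |x − 3| < δ gives both |x − 3| < 3/2 and |x − 3| < (9/4)ε, so |2/x − (2/3)| < ε.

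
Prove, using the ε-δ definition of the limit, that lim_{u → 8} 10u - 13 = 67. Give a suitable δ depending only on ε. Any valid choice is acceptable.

Let ε > 0. We need δ > 0 so that 0 < |u − 8| < δ implies |(10u - 13) − 67| < ε.
Since (10u - 13) − 67 = 10(u − 8), we have |(10u - 13) − 67| = 10|u − 8|.
Thus it suffices that |u − 8| < ε/10.
Take δ = ε/10. If 0 < |u − 8| < δ then |(10u - 13) − 67| = 10|u − 8| < 10·(ε/10) = ε.

δ = ε/10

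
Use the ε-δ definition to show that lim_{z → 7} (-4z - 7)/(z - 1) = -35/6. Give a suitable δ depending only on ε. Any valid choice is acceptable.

Let ε > 0. We want δ > 0 with 0 < |z − 7| < δ ⇒ |(-4z - 7)/(z - 1) + 35/6| < ε.
Combining over a common denominator, (-4z - 7)/(z - 1) + 35/6 = [(-4z - 7)·6 − (-35)·(z - 1)] / [6·(z - 1)] = 11(z − 7) / (6(z - 1)).
So |(-4z - 7)/(z - 1) + 35/6| = 11|z − 7| / (6·|z − 1|).
Restrict δ ≤ 3. Then |z − 7| < 3 gives |z − 1| = |(z − 7) + 6| ≥ 6 − 3 = 3.
Hence |(-4z - 7)/(z - 1) + 35/6| < 11|z − 7|/(6·3) = (11/18)|z − 7|, which is < ε once |z − 7| < (18/11)ε.
Take δ = min(3, (18/11)ε). Then 0 < |z − 7| < δ forces both bounds, so |(-4z - 7)/(z - 1) + 35/6| < ε.

δ = min(3, (18/11)ε)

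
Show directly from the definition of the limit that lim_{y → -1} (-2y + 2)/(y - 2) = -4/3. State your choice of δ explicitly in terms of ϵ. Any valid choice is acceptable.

Let ϵ > 0. We want δ > 0 with 0 < |y + 1| < δ ⇒ |(-2y + 2)/(y - 2) + 4/3| < ϵ.
Combining over a common denominator, (-2y + 2)/(y - 2) + 4/3 = [(-2y + 2)·(-3) − 4·(y - 2)] / [(-3)·(y - 2)] = 2(y + 1) / ((-3)(y - 2)).
So |(-2y + 2)/(y - 2) + 4/3| = 2|y + 1| / (3·|y − 2|).
Restrict δ ≤ 3/2. Then |y + 1| < 3/2 gives |y − 2| = |(y + 1) + (-3)| ≥ 3 − 3/2 = 3/2.
Hence |(-2y + 2)/(y - 2) + 4/3| < 2|y + 1|/(3·(3/2)) = (4/9)|y + 1|, which is < ϵ once |y + 1| < (9/4)ϵ.
Take δ = min(3/2, (9/4)ϵ). Then 0 < |y + 1| < δ forces both bounds, so |(-2y + 2)/(y - 2) + 4/3| < ϵ.

δ = min(3/2, (9/4)ϵ)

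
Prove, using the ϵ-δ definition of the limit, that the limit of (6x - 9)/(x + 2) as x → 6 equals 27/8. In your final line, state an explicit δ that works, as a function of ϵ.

δ = min(4, (32/21)ϵ)

Fix ϵ > 0. We want δ > 0 with 0 < |x − 6| < δ ⇒ |(6x - 9)/(x + 2) − (27/8)| < ϵ.
Combining over a common denominator, (6x - 9)/(x + 2) − (27/8) = [(6x - 9)·8 − 27·(x + 2)] / [8·(x + 2)] = 21(x − 6) / (8(x + 2)).
So |(6x - 9)/(x + 2) − (27/8)| = 21|x − 6| / (8·|x + 2|).
Restrict δ ≤ 4. Then |x − 6| < 4 gives |x + 2| = |(x − 6) + 8| ≥ 8 − 4 = 4.
Hence |(6x - 9)/(x + 2) − (27/8)| < 21|x − 6|/(8·4) = (21/32)|x − 6|, which is < ϵ once |x − 6| < (32/21)ϵ.
Take δ = min(4, (32/21)ϵ). Then 0 < |x − 6| < δ forces both bounds, so |(6x - 9)/(x + 2) − (27/8)| < ϵ.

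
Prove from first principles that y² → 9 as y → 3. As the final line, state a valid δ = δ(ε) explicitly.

Suppose ε > 0. We seek δ > 0 with 0 < |y − 3| < δ ⇒ |y² − 9| < ε.
Factor: y² − 9 = (y − 3)(y + 3), so |y² − 9| = |y − 3|·|y + 3|.
Impose δ ≤ 1 so that |y| < 4; then |y + 3| ≤ 7.
Hence |y² − 9| ≤ 7|y − 3|, which is < ε once |y − 3| < ε/7.
Take δ = min(1, ε/7). If 0 < |y − 3| < δ then both bounds hold and |y² − 9| ≤ 7|y − 3| < 7·(ε/7) = ε.

δ = min(1, ε/7)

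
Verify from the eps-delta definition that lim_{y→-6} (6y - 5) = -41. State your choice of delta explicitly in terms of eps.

delta = eps/6

Let eps > 0 be given. We need delta > 0 so that 0 < |y + 6| < delta implies |(6y - 5) + 41| < eps.
|(6y - 5) + 41| = |6y + 36| = 6|y + 6|.
So 6|y + 6| < eps exactly when |y + 6| < eps/6.
Choosing delta = eps/6 gives |(6y - 5) + 41| = 6|y + 6| < eps whenever |y + 6| < delta.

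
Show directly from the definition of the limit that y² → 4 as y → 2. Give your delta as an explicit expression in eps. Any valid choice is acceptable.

delta = min(2, eps/6)

Fix eps > 0. We seek delta > 0 with 0 < |y − 2| < delta ⇒ |y² − 4| < eps.
Factor: y² − 4 = (y − 2)(y + 2), so |y² − 4| = |y − 2|·|y + 2|.
Restrict delta ≤ 2. Then |y − 2| < 2 gives |y| < 4, so by the triangle inequality |y + 2| ≤ 4 + 2 = 6.
Hence |y² − 4| ≤ 6|y − 2|, which is < eps once |y − 2| < eps/6.
Take delta = min(2, eps/6). If 0 < |y − 2| < delta then both bounds hold and |y² − 4| ≤ 6|y − 2| < 6·(eps/6) = eps.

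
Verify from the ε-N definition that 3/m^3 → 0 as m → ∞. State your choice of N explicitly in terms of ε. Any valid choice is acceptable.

N = (3/ε)^{1/3}

Fix ε > 0. For m ≥ 1, |3/m^3 − 0| = 3/m^3.
3/m^3 < ε ⇔ m^3 > 3/ε ⇔ m > (3/ε)^{1/3}.
Take N = (3/ε)^{1/3}. Then m > N implies 3/m^3 < ε.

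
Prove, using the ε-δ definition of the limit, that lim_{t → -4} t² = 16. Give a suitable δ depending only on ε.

δ = min(2, ε/10)

Let ε > 0 be given. We seek δ > 0 with 0 < |t + 4| < δ ⇒ |t² − 16| < ε.
Factor: t² − 16 = (t + 4)(t - 4), so |t² − 16| = |t + 4|·|t - 4|.
Impose δ ≤ 2 so that |t| < 6; then |t - 4| ≤ 10.
Hence |t² − 16| ≤ 10|t + 4|, which is < ε once |t + 4| < ε/10.
Take δ = min(2, ε/10). If 0 < |t + 4| < δ then both bounds hold and |t² − 16| ≤ 10|t + 4| < 10·(ε/10) = ε.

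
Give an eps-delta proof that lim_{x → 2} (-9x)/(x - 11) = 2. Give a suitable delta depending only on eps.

Fix eps > 0. We want delta > 0 with 0 < |x − 2| < delta ⇒ |(-9x)/(x - 11) − 2| < eps.
Combining over a common denominator, (-9x)/(x - 11) − 2 = [(-9x)·(-9) − (-18)·(x - 11)] / [(-9)·(x - 11)] = 99(x − 2) / ((-9)(x - 11)).
So |(-9x)/(x - 11) − 2| = 99|x − 2| / (9·|x − 11|).
Restrict delta ≤ 9/2. Then |x − 2| < 9/2 gives |x − 11| = |(x − 2) + (-9)| ≥ 9 − 9/2 = 9/2.
Hence |(-9x)/(x - 11) − 2| < 99|x − 2|/(9·(9/2)) = (22/9)|x − 2|, which is < eps once |x − 2| < (9/22)eps.
Take delta = min(9/2, (9/22)eps). Then 0 < |x − 2| < delta forces both bounds, so |(-9x)/(x - 11) − 2| < eps.

delta = min(9/2, (9/22)eps)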